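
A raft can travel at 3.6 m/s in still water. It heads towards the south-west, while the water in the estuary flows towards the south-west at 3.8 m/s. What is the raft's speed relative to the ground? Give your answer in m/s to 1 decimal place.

Taking east as x and north as y: velocity relative to the water = (-2.546, -2.546) m/s; the water relative to ground = (-2.687, -2.687) m/s.
Velocity relative to ground = (-2.546, -2.546) + (-2.687, -2.687) = (-5.233, -5.233) m/s.
Speed = |(-5.233, -5.233)| = 7.400 m/s.

7.4 m/s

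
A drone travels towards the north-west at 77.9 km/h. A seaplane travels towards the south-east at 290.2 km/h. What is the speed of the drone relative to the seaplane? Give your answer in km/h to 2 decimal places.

Taking east as x and north as y: drone velocity = (-55.084, 55.084) km/h; seaplane velocity = (205.202, -205.202) km/h.
Velocity of drone relative to seaplane = (-55.084, 55.084) − (205.202, -205.202) = (-260.286, 260.286) km/h.
Magnitude = |(-260.286, 260.286)| = 368.100 km/h.

368.10 km/h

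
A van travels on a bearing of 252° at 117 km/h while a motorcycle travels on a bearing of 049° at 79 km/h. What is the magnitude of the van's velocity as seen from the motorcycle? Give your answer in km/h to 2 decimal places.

192.21 km/h

Taking east as x and north as y: van velocity = (-111.274, -36.155) km/h; motorcycle velocity = (59.622, 51.829) km/h.
Velocity of van relative to motorcycle = (-111.274, -36.155) − (59.622, 51.829) = (-170.896, -87.984) km/h.
Magnitude = |(-170.896, -87.984)| = 192.215 km/h.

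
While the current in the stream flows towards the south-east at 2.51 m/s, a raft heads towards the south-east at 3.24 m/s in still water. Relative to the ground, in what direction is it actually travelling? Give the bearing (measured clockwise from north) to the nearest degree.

135°

Taking east as x and north as y: velocity relative to the water = (2.291, -2.291) m/s; the water relative to ground = (1.775, -1.775) m/s.
Velocity relative to ground = (2.291, -2.291) + (1.775, -1.775) = (4.066, -4.066) m/s.
Bearing = atan2(4.07, -4.07) = 135.00° clockwise from north.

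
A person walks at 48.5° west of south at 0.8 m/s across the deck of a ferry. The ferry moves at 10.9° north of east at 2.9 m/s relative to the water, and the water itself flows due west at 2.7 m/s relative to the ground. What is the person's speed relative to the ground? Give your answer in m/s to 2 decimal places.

In east/north components (m/s): person relative to ferry = (-0.599, -0.530); ferry relative to water = (2.848, 0.548); water relative to ground = (-2.700, 0.000).
Sum = (-0.451, 0.018) m/s.
Speed = |(-0.451, 0.018)| = 0.452 m/s.

0.45 m/s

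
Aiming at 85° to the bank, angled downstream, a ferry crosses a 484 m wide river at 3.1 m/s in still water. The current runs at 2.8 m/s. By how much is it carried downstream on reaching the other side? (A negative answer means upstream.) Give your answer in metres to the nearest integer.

481 m

Perpendicular speed = 3.088 m/s; crossing time = 484 / 3.088 = 156.725 s.
Net downstream speed = 3.070 m/s.
Drift = 3.070 × 156.725 = 481.176 m (downstream).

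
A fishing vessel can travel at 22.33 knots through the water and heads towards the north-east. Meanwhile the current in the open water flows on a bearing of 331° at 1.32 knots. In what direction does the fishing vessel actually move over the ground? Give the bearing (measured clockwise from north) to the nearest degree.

Taking east as x and north as y: velocity relative to the water = (15.790, 15.790) knots; the water relative to ground = (-0.640, 1.154) knots.
Velocity relative to ground = (15.790, 15.790) + (-0.640, 1.154) = (15.150, 16.944) knots.
Bearing = atan2(15.15, 16.94) = 41.80° clockwise from north.

042°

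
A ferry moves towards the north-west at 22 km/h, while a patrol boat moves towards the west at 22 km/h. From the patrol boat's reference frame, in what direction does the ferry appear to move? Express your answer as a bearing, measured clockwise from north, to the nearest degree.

022°

Taking east as x and north as y: ferry velocity = (-15.556, 15.556) km/h; patrol boat velocity = (-22.000, 0.000) km/h.
Velocity of ferry relative to patrol boat = (-15.556, 15.556) − (-22.000, 0.000) = (6.444, 15.556) km/h.
Bearing = atan2(6.44, 15.56) = 22.50° clockwise from north.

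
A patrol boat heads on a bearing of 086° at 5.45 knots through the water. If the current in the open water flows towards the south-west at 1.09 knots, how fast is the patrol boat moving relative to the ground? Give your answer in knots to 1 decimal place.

Taking east as x and north as y: velocity relative to the water = (5.437, 0.380) knots; the water relative to ground = (-0.771, -0.771) knots.
Velocity relative to ground = (5.437, 0.380) + (-0.771, -0.771) = (4.666, -0.391) knots.
Speed = |(4.666, -0.391)| = 4.682 knots.

4.7 knots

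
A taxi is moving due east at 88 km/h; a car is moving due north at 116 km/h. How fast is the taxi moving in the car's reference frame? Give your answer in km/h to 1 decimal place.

Taking east as x and north as y: taxi velocity = (88.000, 0.000) km/h; car velocity = (0.000, 116.000) km/h.
Velocity of taxi relative to car = (88.000, 0.000) − (0.000, 116.000) = (88.000, -116.000) km/h.
Magnitude = |(88.000, -116.000)| = 145.602 km/h.

145.6 km/h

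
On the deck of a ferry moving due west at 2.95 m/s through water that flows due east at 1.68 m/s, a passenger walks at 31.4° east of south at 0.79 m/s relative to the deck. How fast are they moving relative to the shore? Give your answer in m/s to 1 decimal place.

1.1 m/s

In east/north components (m/s): passenger relative to ferry = (0.412, -0.674); ferry relative to water = (-2.950, 0.000); water relative to ground = (1.680, 0.000).
Sum = (-0.858, -0.674) m/s.
Speed = |(-0.858, -0.674)| = 1.092 m/s.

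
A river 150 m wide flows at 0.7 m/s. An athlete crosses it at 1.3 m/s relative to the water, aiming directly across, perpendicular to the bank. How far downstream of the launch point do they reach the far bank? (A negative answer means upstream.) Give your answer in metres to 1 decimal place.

80.8 m

Perpendicular speed = 1.300 m/s; crossing time = 150 / 1.300 = 115.385 s.
Net downstream speed = 0.700 m/s.
Drift = 0.700 × 115.385 = 80.769 m (downstream).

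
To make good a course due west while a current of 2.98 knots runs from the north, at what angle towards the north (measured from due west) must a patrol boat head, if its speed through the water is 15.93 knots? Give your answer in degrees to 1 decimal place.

10.8°

The current pushes perpendicular to the desired track; the heading must have a component into the current equal to 2.98 knots: 15.93 sin θ = 2.98.
sin θ = 0.1871, so θ = 10.782°.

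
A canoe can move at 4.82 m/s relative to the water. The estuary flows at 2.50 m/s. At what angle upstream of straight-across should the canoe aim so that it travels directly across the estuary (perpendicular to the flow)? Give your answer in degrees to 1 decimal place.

31.2°

To cancel the current, the upstream component of the canoe's velocity must equal the flow: 4.82 sin θ = 2.50.
sin θ = 2.50 / 4.82 = 0.5187.
θ = arcsin(0.5187) = 31.243°.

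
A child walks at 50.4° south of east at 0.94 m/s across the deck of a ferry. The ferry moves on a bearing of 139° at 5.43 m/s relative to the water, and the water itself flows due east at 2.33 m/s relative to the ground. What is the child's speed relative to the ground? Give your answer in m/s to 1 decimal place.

In east/north components (m/s): child relative to ferry = (0.599, -0.724); ferry relative to water = (3.562, -4.098); water relative to ground = (2.330, 0.000).
Sum = (6.492, -4.822) m/s.
Speed = |(6.492, -4.822)| = 8.087 m/s.

8.1 m/s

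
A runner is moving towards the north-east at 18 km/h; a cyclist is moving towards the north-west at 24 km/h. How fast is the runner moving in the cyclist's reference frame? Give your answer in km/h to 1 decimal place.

30.0 km/h

Taking east as x and north as y: runner velocity = (12.728, 12.728) km/h; cyclist velocity = (-16.971, 16.971) km/h.
Velocity of runner relative to cyclist = (12.728, 12.728) − (-16.971, 16.971) = (29.698, -4.243) km/h.
Magnitude = |(29.698, -4.243)| = 30.000 km/h.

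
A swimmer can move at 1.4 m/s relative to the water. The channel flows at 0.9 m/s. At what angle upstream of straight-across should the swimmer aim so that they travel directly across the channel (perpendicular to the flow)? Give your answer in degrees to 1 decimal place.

To cancel the current, the upstream component of the swimmer's velocity must equal the flow: 1.4 sin θ = 0.9.
sin θ = 0.9 / 1.4 = 0.6429.
θ = arcsin(0.6429) = 40.005°.

40.0°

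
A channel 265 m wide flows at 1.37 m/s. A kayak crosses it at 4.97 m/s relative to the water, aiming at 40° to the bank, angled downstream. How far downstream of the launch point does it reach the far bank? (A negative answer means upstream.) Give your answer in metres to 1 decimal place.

Perpendicular speed = 3.195 m/s; crossing time = 265 / 3.195 = 82.951 s.
Net downstream speed = 5.177 m/s.
Drift = 5.177 × 82.951 = 429.458 m (downstream).

429.5 m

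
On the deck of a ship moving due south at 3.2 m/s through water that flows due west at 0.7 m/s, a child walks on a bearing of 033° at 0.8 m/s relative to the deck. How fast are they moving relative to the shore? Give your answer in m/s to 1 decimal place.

2.5 m/s

In east/north components (m/s): child relative to ship = (0.436, 0.671); ship relative to water = (0.000, -3.200); water relative to ground = (-0.700, 0.000).
Sum = (-0.264, -2.529) m/s.
Speed = |(-0.264, -2.529)| = 2.543 m/s.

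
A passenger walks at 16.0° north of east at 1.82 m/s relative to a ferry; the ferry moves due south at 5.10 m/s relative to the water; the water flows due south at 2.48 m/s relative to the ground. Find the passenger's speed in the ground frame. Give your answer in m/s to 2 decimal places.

7.29 m/s

In east/north components (m/s): passenger relative to ferry = (1.749, 0.502); ferry relative to water = (0.000, -5.100); water relative to ground = (0.000, -2.480).
Sum = (1.749, -7.078) m/s.
Speed = |(1.749, -7.078)| = 7.291 m/s.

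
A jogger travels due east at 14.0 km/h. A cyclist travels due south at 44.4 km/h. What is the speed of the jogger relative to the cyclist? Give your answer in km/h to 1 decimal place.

Taking east as x and north as y: jogger velocity = (14.000, 0.000) km/h; cyclist velocity = (0.000, -44.400) km/h.
Velocity of jogger relative to cyclist = (14.000, 0.000) − (0.000, -44.400) = (14.000, 44.400) km/h.
Magnitude = |(14.000, 44.400)| = 46.555 km/h.

46.6 km/h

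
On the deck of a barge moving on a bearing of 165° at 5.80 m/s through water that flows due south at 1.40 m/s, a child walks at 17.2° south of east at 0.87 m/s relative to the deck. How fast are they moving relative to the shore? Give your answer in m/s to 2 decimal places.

7.63 m/s

In east/north components (m/s): child relative to barge = (0.831, -0.257); barge relative to water = (1.501, -5.602); water relative to ground = (0.000, -1.400).
Sum = (2.332, -7.260) m/s.
Speed = |(2.332, -7.260)| = 7.625 m/s.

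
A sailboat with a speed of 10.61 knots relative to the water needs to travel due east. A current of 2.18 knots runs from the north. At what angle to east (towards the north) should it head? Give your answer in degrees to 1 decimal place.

The current pushes perpendicular to the desired track; the heading must have a component into the current equal to 2.18 knots: 10.61 sin θ = 2.18.
sin θ = 0.2055, so θ = 11.857°.

11.9°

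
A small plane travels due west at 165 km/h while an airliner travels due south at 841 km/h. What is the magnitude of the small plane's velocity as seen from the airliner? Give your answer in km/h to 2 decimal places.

Taking east as x and north as y: small plane velocity = (-165.000, 0.000) km/h; airliner velocity = (0.000, -841.000) km/h.
Velocity of small plane relative to airliner = (-165.000, 0.000) − (0.000, -841.000) = (-165.000, 841.000) km/h.
Magnitude = |(-165.000, 841.000)| = 857.033 km/h.

857.03 km/h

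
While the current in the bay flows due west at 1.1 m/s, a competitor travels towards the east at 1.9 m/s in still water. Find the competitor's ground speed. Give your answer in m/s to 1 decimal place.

0.8 m/s

Taking east as x and north as y: velocity relative to the water = (1.900, 0.000) m/s; the water relative to ground = (-1.100, 0.000) m/s.
Velocity relative to ground = (1.900, 0.000) + (-1.100, 0.000) = (0.800, 0.000) m/s.
Speed = |(0.800, 0.000)| = 0.800 m/s.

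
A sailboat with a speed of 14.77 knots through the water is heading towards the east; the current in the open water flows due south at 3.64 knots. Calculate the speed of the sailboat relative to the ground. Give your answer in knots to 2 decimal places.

15.21 knots

Taking east as x and north as y: velocity relative to the water = (14.770, 0.000) knots; the water relative to ground = (0.000, -3.640) knots.
Velocity relative to ground = (14.770, 0.000) + (0.000, -3.640) = (14.770, -3.640) knots.
Speed = |(14.770, -3.640)| = 15.212 knots.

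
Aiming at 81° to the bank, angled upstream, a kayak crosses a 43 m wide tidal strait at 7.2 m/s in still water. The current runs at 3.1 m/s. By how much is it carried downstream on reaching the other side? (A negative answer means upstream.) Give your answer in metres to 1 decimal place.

11.9 m

Perpendicular speed = 7.111 m/s; crossing time = 43 / 7.111 = 6.047 s.
Net downstream speed = 1.974 m/s.
Drift = 1.974 × 6.047 = 11.934 m (downstream).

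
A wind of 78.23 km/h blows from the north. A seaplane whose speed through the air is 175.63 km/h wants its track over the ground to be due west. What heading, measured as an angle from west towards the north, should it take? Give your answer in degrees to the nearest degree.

26°

The wind pushes perpendicular to the desired track; the heading must have a component into the wind equal to 78.23 km/h: 175.63 sin θ = 78.23.
sin θ = 0.4454, so θ = 26.451°.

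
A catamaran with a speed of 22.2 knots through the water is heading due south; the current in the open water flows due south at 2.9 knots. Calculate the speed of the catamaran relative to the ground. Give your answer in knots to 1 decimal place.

25.1 knots

Taking east as x and north as y: velocity relative to the water = (0.000, -22.200) knots; the water relative to ground = (0.000, -2.900) knots.
Velocity relative to ground = (0.000, -22.200) + (0.000, -2.900) = (0.000, -25.100) knots.
Speed = |(0.000, -25.100)| = 25.100 knots.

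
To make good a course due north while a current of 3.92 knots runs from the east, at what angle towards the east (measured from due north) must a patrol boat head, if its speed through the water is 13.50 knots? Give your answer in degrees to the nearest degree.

17°

The current pushes perpendicular to the desired track; the heading must have a component into the current equal to 3.92 knots: 13.50 sin θ = 3.92.
sin θ = 0.2904, so θ = 16.880°.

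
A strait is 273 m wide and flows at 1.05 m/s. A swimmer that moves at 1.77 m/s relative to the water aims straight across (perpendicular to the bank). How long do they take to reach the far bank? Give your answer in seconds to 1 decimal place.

154.2 s

The component of the swimmer's velocity perpendicular to the bank is 1.77 m/s.
The current is parallel to the bank, so it does not affect the crossing time.
Time = 273 / 1.770 = 154.237 s.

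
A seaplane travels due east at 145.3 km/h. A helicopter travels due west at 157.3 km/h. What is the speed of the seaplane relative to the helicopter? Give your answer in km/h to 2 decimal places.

302.60 km/h

Taking east as x and north as y: seaplane velocity = (145.300, 0.000) km/h; helicopter velocity = (-157.300, 0.000) km/h.
Velocity of seaplane relative to helicopter = (145.300, 0.000) − (-157.300, 0.000) = (302.600, 0.000) km/h.
Magnitude = |(302.600, 0.000)| = 302.600 km/h.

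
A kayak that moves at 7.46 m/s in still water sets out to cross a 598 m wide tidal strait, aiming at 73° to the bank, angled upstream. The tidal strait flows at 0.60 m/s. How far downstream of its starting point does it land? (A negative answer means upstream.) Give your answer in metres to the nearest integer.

Perpendicular speed = 7.134 m/s; crossing time = 598 / 7.134 = 83.824 s.
Net downstream speed = -1.581 m/s.
Drift = -1.581 × 83.824 = -132.533 m (upstream).

-133 m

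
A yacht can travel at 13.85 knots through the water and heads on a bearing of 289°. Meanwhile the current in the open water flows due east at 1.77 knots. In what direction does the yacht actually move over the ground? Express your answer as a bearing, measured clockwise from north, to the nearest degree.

Taking east as x and north as y: velocity relative to the water = (-13.095, 4.509) knots; the water relative to ground = (1.770, 0.000) knots.
Velocity relative to ground = (-13.095, 4.509) + (1.770, 0.000) = (-11.325, 4.509) knots.
Bearing = atan2(-11.33, 4.51) = 291.71° clockwise from north.

292°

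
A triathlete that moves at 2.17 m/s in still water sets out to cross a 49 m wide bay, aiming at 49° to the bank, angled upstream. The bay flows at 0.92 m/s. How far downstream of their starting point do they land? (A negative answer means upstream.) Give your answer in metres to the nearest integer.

Perpendicular speed = 1.638 m/s; crossing time = 49 / 1.638 = 29.920 s.
Net downstream speed = -0.504 m/s.
Drift = -0.504 × 29.920 = -15.069 m (upstream).

-15 m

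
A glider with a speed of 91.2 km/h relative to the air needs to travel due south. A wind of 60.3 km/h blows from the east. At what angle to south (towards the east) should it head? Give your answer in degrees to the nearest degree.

The wind pushes perpendicular to the desired track; the heading must have a component into the wind equal to 60.3 km/h: 91.2 sin θ = 60.3.
sin θ = 0.6612, so θ = 41.390°.

41°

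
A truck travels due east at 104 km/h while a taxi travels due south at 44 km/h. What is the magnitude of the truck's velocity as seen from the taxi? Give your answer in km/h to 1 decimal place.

112.9 km/h

Taking east as x and north as y: truck velocity = (104.000, 0.000) km/h; taxi velocity = (0.000, -44.000) km/h.
Velocity of truck relative to taxi = (104.000, 0.000) − (0.000, -44.000) = (104.000, 44.000) km/h.
Magnitude = |(104.000, 44.000)| = 112.925 km/h.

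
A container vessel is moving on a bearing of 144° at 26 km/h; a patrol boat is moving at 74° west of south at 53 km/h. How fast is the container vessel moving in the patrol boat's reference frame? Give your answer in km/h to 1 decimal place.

Taking east as x and north as y: container vessel velocity = (15.282, -21.034) km/h; patrol boat velocity = (-50.947, -14.609) km/h.
Velocity of container vessel relative to patrol boat = (15.282, -21.034) − (-50.947, -14.609) = (66.229, -6.426) km/h.
Magnitude = |(66.229, -6.426)| = 66.540 km/h.

66.5 km/h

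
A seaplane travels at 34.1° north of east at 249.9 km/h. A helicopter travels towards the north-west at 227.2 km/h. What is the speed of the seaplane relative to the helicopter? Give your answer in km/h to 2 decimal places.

Taking east as x and north as y: seaplane velocity = (206.932, 140.104) km/h; helicopter velocity = (-160.655, 160.655) km/h.
Velocity of seaplane relative to helicopter = (206.932, 140.104) − (-160.655, 160.655) = (367.587, -20.551) km/h.
Magnitude = |(367.587, -20.551)| = 368.161 km/h.

368.16 km/h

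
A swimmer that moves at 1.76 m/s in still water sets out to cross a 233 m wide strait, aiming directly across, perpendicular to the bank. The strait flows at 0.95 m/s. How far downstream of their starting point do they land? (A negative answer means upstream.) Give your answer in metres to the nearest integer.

126 m

Perpendicular speed = 1.760 m/s; crossing time = 233 / 1.760 = 132.386 s.
Net downstream speed = 0.950 m/s.
Drift = 0.950 × 132.386 = 125.767 m (downstream).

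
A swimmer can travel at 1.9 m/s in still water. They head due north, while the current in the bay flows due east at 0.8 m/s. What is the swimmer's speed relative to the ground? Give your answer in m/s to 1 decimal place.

2.1 m/s

Taking east as x and north as y: velocity relative to the water = (0.000, 1.900) m/s; the water relative to ground = (0.800, 0.000) m/s.
Velocity relative to ground = (0.000, 1.900) + (0.800, 0.000) = (0.800, 1.900) m/s.
Speed = |(0.800, 1.900)| = 2.062 m/s.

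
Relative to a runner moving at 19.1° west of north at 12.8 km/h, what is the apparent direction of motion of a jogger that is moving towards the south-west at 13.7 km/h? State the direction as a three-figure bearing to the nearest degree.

194°

Taking east as x and north as y: jogger velocity = (-9.687, -9.687) km/h; runner velocity = (-4.188, 12.095) km/h.
Velocity of jogger relative to runner = (-9.687, -9.687) − (-4.188, 12.095) = (-5.499, -21.783) km/h.
Bearing = atan2(-5.50, -21.78) = 194.17° clockwise from north.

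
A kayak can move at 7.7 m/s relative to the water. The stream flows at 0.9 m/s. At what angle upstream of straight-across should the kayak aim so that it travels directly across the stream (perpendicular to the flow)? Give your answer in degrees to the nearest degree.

7°

To cancel the current, the upstream component of the kayak's velocity must equal the flow: 7.7 sin θ = 0.9.
sin θ = 0.9 / 7.7 = 0.1169.
θ = arcsin(0.1169) = 6.712°.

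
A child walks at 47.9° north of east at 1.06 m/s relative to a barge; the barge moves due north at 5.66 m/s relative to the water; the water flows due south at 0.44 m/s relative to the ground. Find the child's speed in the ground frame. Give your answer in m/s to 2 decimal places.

In east/north components (m/s): child relative to barge = (0.711, 0.786); barge relative to water = (0.000, 5.660); water relative to ground = (0.000, -0.440).
Sum = (0.711, 6.006) m/s.
Speed = |(0.711, 6.006)| = 6.048 m/s.

6.05 m/s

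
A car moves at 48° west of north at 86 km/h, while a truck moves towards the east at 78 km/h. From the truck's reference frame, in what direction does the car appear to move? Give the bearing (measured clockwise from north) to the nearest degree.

292°

Taking east as x and north as y: car velocity = (-63.910, 57.545) km/h; truck velocity = (78.000, 0.000) km/h.
Velocity of car relative to truck = (-63.910, 57.545) − (78.000, 0.000) = (-141.910, 57.545) km/h.
Bearing = atan2(-141.91, 57.55) = 292.07° clockwise from north.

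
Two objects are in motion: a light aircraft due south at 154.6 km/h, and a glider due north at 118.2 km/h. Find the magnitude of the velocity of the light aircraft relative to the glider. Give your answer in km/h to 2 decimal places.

272.80 km/h

Taking east as x and north as y: light aircraft velocity = (0.000, -154.600) km/h; glider velocity = (0.000, 118.200) km/h.
Velocity of light aircraft relative to glider = (0.000, -154.600) − (0.000, 118.200) = (0.000, -272.800) km/h.
Magnitude = |(0.000, -272.800)| = 272.800 km/h.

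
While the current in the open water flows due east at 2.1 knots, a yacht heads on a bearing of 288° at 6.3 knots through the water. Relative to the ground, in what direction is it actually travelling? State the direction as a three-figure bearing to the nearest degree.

Taking east as x and north as y: velocity relative to the water = (-5.992, 1.947) knots; the water relative to ground = (2.100, 0.000) knots.
Velocity relative to ground = (-5.992, 1.947) + (2.100, 0.000) = (-3.892, 1.947) knots.
Bearing = atan2(-3.89, 1.95) = 296.58° clockwise from north.

297°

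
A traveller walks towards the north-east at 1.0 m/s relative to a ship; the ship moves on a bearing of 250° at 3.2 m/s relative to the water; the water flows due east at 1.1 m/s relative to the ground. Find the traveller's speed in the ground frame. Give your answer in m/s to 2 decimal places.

1.26 m/s

In east/north components (m/s): traveller relative to ship = (0.707, 0.707); ship relative to water = (-3.007, -1.094); water relative to ground = (1.100, 0.000).
Sum = (-1.200, -0.387) m/s.
Speed = |(-1.200, -0.387)| = 1.261 m/s.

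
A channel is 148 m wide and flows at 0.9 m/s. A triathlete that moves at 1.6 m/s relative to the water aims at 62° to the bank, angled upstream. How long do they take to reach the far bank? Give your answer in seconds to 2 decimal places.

104.76 s

The component of the triathlete's velocity perpendicular to the bank is 1.6 × sin 62° = 1.413 m/s.
The flow acts along the bank and has no component across it.
Time = 148 / 1.413 = 104.763 s.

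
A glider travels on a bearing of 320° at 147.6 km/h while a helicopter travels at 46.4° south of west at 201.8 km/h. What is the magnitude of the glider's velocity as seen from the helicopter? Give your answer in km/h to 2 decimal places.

262.96 km/h

Taking east as x and north as y: glider velocity = (-94.875, 113.068) km/h; helicopter velocity = (-139.165, -146.138) km/h.
Velocity of glider relative to helicopter = (-94.875, 113.068) − (-139.165, -146.138) = (44.290, 259.206) km/h.
Magnitude = |(44.290, 259.206)| = 262.963 km/h.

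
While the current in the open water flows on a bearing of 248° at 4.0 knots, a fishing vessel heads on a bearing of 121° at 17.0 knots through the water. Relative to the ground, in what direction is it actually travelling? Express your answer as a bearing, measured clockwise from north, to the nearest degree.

133°

Taking east as x and north as y: velocity relative to the water = (14.572, -8.756) knots; the water relative to ground = (-3.709, -1.498) knots.
Velocity relative to ground = (14.572, -8.756) + (-3.709, -1.498) = (10.863, -10.254) knots.
Bearing = atan2(10.86, -10.25) = 133.35° clockwise from north.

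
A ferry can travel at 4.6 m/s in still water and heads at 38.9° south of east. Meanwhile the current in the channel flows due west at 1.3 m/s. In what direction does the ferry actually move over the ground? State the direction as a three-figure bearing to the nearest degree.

Taking east as x and north as y: velocity relative to the water = (3.580, -2.889) m/s; the water relative to ground = (-1.300, 0.000) m/s.
Velocity relative to ground = (3.580, -2.889) + (-1.300, 0.000) = (2.280, -2.889) m/s.
Bearing = atan2(2.28, -2.89) = 141.72° clockwise from north.

142°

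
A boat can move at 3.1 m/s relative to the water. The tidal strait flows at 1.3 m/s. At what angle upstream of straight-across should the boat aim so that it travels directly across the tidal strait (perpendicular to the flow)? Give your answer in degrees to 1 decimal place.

To cancel the current, the upstream component of the boat's velocity must equal the flow: 3.1 sin θ = 1.3.
sin θ = 1.3 / 3.1 = 0.4194.
θ = arcsin(0.4194) = 24.794°.

24.8°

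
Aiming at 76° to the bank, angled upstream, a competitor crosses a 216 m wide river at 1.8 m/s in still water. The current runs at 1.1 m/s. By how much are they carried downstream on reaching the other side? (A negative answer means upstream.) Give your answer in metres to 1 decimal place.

Perpendicular speed = 1.747 m/s; crossing time = 216 / 1.747 = 123.674 s.
Net downstream speed = 0.665 m/s.
Drift = 0.665 × 123.674 = 82.186 m (downstream).

82.2 m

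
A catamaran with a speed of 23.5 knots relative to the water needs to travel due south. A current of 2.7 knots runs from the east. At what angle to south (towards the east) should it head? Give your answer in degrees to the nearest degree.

7°

The current pushes perpendicular to the desired track; the heading must have a component into the current equal to 2.7 knots: 23.5 sin θ = 2.7.
sin θ = 0.1149, so θ = 6.597°.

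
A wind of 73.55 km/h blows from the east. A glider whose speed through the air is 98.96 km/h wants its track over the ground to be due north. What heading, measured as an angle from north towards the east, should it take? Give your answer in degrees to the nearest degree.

The wind pushes perpendicular to the desired track; the heading must have a component into the wind equal to 73.55 km/h: 98.96 sin θ = 73.55.
sin θ = 0.7432, so θ = 48.007°.

48°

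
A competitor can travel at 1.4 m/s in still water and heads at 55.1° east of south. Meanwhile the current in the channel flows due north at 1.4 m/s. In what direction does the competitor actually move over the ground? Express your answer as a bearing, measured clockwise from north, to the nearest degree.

Taking east as x and north as y: velocity relative to the water = (1.148, -0.801) m/s; the water relative to ground = (0.000, 1.400) m/s.
Velocity relative to ground = (1.148, -0.801) + (0.000, 1.400) = (1.148, 0.599) m/s.
Bearing = atan2(1.15, 0.60) = 62.45° clockwise from north.

062°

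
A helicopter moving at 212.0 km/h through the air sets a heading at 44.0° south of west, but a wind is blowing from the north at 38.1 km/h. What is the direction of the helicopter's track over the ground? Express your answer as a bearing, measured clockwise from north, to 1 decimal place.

Taking east as x and north as y: velocity relative to the air = (-152.500, -147.268) km/h; the air relative to ground = (0.000, -38.100) km/h.
Velocity relative to ground = (-152.500, -147.268) + (0.000, -38.100) = (-152.500, -185.368) km/h.
Bearing = atan2(-152.50, -185.37) = 219.44° clockwise from north.

219.4°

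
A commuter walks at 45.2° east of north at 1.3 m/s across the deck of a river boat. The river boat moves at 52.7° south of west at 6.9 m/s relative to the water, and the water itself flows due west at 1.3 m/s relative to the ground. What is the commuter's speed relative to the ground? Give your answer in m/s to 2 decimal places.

6.46 m/s

In east/north components (m/s): commuter relative to river boat = (0.922, 0.916); river boat relative to water = (-4.181, -5.489); water relative to ground = (-1.300, 0.000).
Sum = (-4.559, -4.573) m/s.
Speed = |(-4.559, -4.573)| = 6.457 m/s.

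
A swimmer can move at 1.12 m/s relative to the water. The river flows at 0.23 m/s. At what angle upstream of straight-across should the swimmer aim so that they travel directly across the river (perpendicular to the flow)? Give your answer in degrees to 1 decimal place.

11.9°

To cancel the current, the upstream component of the swimmer's velocity must equal the flow: 1.12 sin θ = 0.23.
sin θ = 0.23 / 1.12 = 0.2054.
θ = arcsin(0.2054) = 11.850°.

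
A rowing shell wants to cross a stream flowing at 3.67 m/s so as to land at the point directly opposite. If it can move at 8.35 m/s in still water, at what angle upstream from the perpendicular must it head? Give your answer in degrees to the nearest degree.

26°

To cancel the current, the upstream component of the rowing shell's velocity must equal the flow: 8.35 sin θ = 3.67.
sin θ = 3.67 / 8.35 = 0.4395.
θ = arcsin(0.4395) = 26.073°.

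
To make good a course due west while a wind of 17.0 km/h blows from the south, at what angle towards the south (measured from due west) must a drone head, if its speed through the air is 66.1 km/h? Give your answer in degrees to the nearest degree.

15°

The wind pushes perpendicular to the desired track; the heading must have a component into the wind equal to 17.0 km/h: 66.1 sin θ = 17.0.
sin θ = 0.2572, so θ = 14.903°.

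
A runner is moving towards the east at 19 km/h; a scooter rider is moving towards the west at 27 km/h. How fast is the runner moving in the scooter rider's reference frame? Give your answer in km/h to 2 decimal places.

46.00 km/h

Taking east as x and north as y: runner velocity = (19.000, 0.000) km/h; scooter rider velocity = (-27.000, 0.000) km/h.
Velocity of runner relative to scooter rider = (19.000, 0.000) − (-27.000, 0.000) = (46.000, 0.000) km/h.
Magnitude = |(46.000, 0.000)| = 46.000 km/h.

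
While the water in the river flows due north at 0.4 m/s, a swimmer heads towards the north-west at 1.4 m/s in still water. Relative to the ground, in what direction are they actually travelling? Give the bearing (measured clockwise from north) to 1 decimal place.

Taking east as x and north as y: velocity relative to the water = (-0.990, 0.990) m/s; the water relative to ground = (0.000, 0.400) m/s.
Velocity relative to ground = (-0.990, 0.990) + (0.000, 0.400) = (-0.990, 1.390) m/s.
Bearing = atan2(-0.99, 1.39) = 324.54° clockwise from north.

324.5°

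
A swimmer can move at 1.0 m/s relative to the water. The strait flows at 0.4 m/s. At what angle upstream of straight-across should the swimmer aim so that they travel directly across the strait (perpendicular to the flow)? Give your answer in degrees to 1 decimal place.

23.6°

To cancel the current, the upstream component of the swimmer's velocity must equal the flow: 1.0 sin θ = 0.4.
sin θ = 0.4 / 1.0 = 0.4000.
θ = arcsin(0.4000) = 23.578°.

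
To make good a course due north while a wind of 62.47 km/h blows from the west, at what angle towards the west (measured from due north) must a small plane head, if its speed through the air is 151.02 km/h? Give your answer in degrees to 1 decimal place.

24.4°

The wind pushes perpendicular to the desired track; the heading must have a component into the wind equal to 62.47 km/h: 151.02 sin θ = 62.47.
sin θ = 0.4137, so θ = 24.435°.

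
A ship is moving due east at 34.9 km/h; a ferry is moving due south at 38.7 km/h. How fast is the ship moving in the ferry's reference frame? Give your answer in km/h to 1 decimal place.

52.1 km/h

Taking east as x and north as y: ship velocity = (34.900, 0.000) km/h; ferry velocity = (0.000, -38.700) km/h.
Velocity of ship relative to ferry = (34.900, 0.000) − (0.000, -38.700) = (34.900, 38.700) km/h.
Magnitude = |(34.900, 38.700)| = 52.112 km/h.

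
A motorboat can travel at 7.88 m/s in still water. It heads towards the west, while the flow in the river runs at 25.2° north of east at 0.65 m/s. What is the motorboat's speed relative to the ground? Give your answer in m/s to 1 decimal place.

Taking east as x and north as y: velocity relative to the water = (-7.880, 0.000) m/s; the water relative to ground = (0.588, 0.277) m/s.
Velocity relative to ground = (-7.880, 0.000) + (0.588, 0.277) = (-7.292, 0.277) m/s.
Speed = |(-7.292, 0.277)| = 7.297 m/s.

7.3 m/s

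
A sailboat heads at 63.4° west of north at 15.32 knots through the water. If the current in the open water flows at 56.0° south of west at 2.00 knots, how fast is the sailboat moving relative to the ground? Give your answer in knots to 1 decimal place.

15.7 knots

Taking east as x and north as y: velocity relative to the water = (-13.698, 6.860) knots; the water relative to ground = (-1.118, -1.658) knots.
Velocity relative to ground = (-13.698, 6.860) + (-1.118, -1.658) = (-14.817, 5.202) knots.
Speed = |(-14.817, 5.202)| = 15.703 knots.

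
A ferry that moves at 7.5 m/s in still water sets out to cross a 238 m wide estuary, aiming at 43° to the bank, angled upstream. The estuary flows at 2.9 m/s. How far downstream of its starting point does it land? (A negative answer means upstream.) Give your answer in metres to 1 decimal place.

-120.3 m

Perpendicular speed = 5.115 m/s; crossing time = 238 / 5.115 = 46.530 s.
Net downstream speed = -2.585 m/s.
Drift = -2.585 × 46.530 = -120.287 m (upstream).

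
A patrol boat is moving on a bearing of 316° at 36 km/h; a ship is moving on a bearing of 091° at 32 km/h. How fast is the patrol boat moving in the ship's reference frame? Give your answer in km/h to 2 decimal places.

62.84 km/h

Taking east as x and north as y: patrol boat velocity = (-25.008, 25.896) km/h; ship velocity = (31.995, -0.558) km/h.
Velocity of patrol boat relative to ship = (-25.008, 25.896) − (31.995, -0.558) = (-57.003, 26.455) km/h.
Magnitude = |(-57.003, 26.455)| = 62.842 km/h.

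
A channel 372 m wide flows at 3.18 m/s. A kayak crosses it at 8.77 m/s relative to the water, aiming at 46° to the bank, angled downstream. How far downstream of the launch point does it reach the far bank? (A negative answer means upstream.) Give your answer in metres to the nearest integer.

Perpendicular speed = 6.309 m/s; crossing time = 372 / 6.309 = 58.967 s.
Net downstream speed = 9.272 m/s.
Drift = 9.272 × 58.967 = 546.751 m (downstream).

547 m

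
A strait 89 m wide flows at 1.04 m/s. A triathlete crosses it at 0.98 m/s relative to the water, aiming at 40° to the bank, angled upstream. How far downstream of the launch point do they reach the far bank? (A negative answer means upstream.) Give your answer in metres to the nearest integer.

Perpendicular speed = 0.630 m/s; crossing time = 89 / 0.630 = 141.285 s.
Net downstream speed = 0.289 m/s.
Drift = 0.289 × 141.285 = 40.870 m (downstream).

41 m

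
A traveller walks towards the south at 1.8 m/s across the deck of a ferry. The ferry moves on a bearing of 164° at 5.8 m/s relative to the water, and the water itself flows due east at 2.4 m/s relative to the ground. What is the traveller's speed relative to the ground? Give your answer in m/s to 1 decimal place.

In east/north components (m/s): traveller relative to ferry = (0.000, -1.800); ferry relative to water = (1.599, -5.575); water relative to ground = (2.400, 0.000).
Sum = (3.999, -7.375) m/s.
Speed = |(3.999, -7.375)| = 8.390 m/s.

8.4 m/s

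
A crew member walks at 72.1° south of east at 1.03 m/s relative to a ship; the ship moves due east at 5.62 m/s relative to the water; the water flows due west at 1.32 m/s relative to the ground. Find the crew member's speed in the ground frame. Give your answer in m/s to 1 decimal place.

In east/north components (m/s): crew member relative to ship = (0.317, -0.980); ship relative to water = (5.620, 0.000); water relative to ground = (-1.320, 0.000).
Sum = (4.617, -0.980) m/s.
Speed = |(4.617, -0.980)| = 4.719 m/s.

4.7 m/s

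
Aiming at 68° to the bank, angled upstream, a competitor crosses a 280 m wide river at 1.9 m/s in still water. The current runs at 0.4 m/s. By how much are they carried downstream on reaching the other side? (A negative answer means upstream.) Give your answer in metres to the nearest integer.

-50 m

Perpendicular speed = 1.762 m/s; crossing time = 280 / 1.762 = 158.942 s.
Net downstream speed = -0.312 m/s.
Drift = -0.312 × 158.942 = -49.551 m (upstream).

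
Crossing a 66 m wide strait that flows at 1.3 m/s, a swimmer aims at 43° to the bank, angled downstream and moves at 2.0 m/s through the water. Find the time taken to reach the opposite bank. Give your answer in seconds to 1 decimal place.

48.4 s

The component of the swimmer's velocity perpendicular to the bank is 2.0 × sin 43° = 1.364 m/s.
The current is parallel to the bank, so it does not affect the crossing time.
Time = 66 / 1.364 = 48.387 s.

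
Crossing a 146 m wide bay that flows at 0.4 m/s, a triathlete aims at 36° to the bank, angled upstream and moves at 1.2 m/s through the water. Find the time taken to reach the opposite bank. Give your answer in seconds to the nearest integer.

207 s

The component of the triathlete's velocity perpendicular to the bank is 1.2 × sin 36° = 0.705 m/s.
The flow acts along the bank and has no component across it.
Time = 146 / 0.705 = 206.992 s.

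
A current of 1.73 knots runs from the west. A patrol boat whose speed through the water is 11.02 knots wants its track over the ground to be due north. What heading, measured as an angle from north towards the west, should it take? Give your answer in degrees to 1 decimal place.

The current pushes perpendicular to the desired track; the heading must have a component into the current equal to 1.73 knots: 11.02 sin θ = 1.73.
sin θ = 0.1570, so θ = 9.032°.

9.0°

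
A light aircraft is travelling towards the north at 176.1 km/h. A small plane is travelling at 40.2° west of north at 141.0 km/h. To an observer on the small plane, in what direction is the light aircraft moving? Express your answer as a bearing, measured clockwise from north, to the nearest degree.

Taking east as x and north as y: light aircraft velocity = (0.000, 176.100) km/h; small plane velocity = (-91.010, 107.695) km/h.
Velocity of light aircraft relative to small plane = (0.000, 176.100) − (-91.010, 107.695) = (91.010, 68.405) km/h.
Bearing = atan2(91.01, 68.40) = 53.07° clockwise from north.

053°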